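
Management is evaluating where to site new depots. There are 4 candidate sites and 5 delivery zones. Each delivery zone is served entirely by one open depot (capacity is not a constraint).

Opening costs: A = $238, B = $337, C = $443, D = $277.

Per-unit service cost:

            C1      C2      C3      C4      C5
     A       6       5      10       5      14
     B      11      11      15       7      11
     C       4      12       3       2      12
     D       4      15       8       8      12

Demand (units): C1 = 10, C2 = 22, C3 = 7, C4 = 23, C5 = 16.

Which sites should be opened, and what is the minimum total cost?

Open A only; minimum total cost 817.

For any fixed open set, each delivery zone goes to its cheapest open site; total = fixed + service.
{A}: C1→A 6·10=60, C2→A 5·22=110, C3→A 10·7=70, C4→A 5·23=115, C5→A 14·16=224. Service 579; fixed 238; total 817.
{C}: service 563 + fixed 443 = 1006
{A, D}: C1→D 4·10=40, C2→A 5·22=110, C3→D 8·7=56, C4→A 5·23=115, C5→D 12·16=192. Service 513; fixed 515; total 1028.
{A, B, C, D}: C1→C 4·10=40, C2→A 5·22=110, C3→C 3·7=21, C4→C 2·23=46, C5→B 11·16=176. Service 393; fixed 1295; total 1688.
No other subset beats 817.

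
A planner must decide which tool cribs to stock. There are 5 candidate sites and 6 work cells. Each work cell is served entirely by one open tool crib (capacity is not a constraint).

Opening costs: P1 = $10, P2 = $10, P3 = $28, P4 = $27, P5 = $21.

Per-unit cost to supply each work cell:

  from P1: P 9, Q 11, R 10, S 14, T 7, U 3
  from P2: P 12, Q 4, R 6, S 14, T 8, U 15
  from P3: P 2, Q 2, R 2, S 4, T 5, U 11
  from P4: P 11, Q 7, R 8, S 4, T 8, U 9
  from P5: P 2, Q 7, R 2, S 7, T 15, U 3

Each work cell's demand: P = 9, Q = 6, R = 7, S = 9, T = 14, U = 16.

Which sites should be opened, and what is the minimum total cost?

Open P1 and P3; minimum total cost 236.

For any fixed open set, each work cell goes to its cheapest open site; total = fixed + service.
{P1, P3}: P→P3 2·9=18, Q→P3 2·6=12, R→P3 2·7=14, S→P3 4·9=36, T→P3 5·14=70, U→P1 3·16=48. Service 198; fixed 38; total 236.
{P1, P2, P3}: P→P3 2·9=18, Q→P3 2·6=12, R→P3 2·7=14, S→P3 4·9=36, T→P3 5·14=70, U→P1 3·16=48. Service 198; fixed 48; total 246.
{P3, P5}: P→P3 2·9=18, Q→P3 2·6=12, R→P3 2·7=14, S→P3 4·9=36, T→P3 5·14=70, U→P5 3·16=48. Service 198; fixed 49; total 247.
{P1, P2, P3, P4, P5}: service 198 + fixed 96 = 294
No other subset beats 236.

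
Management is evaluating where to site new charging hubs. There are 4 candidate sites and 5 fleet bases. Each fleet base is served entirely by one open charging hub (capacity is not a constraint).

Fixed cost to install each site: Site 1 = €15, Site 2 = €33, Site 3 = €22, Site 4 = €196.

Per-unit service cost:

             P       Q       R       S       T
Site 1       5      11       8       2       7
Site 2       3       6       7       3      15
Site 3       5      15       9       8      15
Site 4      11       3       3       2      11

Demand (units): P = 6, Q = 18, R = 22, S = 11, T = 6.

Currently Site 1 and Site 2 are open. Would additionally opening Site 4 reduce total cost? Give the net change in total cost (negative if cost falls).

No — net change +54 (cost rises by 54).

Current service cost with {Site 1, Site 2}: 344.
Adding Site 4: each fleet base re-picks its cheapest; new service cost 202, saving 142.
Extra fixed cost: 196. Net change = 196 − 142 = 54.
(Totals: 392 → 446.)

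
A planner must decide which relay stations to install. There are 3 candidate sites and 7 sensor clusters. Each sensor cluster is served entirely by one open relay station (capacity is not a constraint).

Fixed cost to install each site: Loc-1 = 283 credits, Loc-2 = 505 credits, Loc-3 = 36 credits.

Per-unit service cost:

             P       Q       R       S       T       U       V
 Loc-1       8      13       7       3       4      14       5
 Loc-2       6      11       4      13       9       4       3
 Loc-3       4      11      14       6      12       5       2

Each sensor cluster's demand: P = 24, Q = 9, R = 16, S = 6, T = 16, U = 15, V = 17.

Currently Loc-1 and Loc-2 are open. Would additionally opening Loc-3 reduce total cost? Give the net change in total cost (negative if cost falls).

Current service cost with {Loc-1, Loc-2}: 500.
Adding Loc-3: each sensor cluster re-picks its cheapest; new service cost 435, saving 65.
Extra fixed cost: 36. Net change = 36 − 65 = -29.
(Totals: 1288 → 1259.)

Yes — net change −29 (cost falls by 29).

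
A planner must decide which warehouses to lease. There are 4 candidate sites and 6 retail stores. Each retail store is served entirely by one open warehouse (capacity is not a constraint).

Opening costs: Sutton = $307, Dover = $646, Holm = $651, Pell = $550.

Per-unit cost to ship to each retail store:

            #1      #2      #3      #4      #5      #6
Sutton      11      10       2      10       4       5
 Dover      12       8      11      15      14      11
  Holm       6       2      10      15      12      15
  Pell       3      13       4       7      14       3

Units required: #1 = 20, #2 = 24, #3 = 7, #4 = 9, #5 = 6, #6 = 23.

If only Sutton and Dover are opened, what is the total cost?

Each retail store is assigned to its cheapest site among the open ones.
{Sutton, Dover}: #1→Sutton 11·20=220, #2→Dover 8·24=192, #3→Sutton 2·7=14, #4→Sutton 10·9=90, #5→Sutton 4·6=24, #6→Sutton 5·23=115. Service 655; fixed 953; total 1608.

Total cost: 1608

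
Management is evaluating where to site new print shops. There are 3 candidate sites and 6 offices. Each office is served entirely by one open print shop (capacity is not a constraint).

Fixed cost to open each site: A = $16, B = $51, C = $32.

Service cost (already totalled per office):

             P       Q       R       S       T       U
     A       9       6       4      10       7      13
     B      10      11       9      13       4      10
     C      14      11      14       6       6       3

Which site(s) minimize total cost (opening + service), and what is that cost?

For any fixed open set, each office goes to its cheapest open site; total = fixed + service.
{A}: P→A 9, Q→A 6, R→A 4, S→A 10, T→A 7, U→A 13. Service 49; fixed 16; total 65.
{A, C}: P→A 9, Q→A 6, R→A 4, S→C 6, T→C 6, U→C 3. Service 34; fixed 48; total 82.
{C}: service 54 + fixed 32 = 86
{A, B, C}: service 32 + fixed 99 = 131
(All 7 nonempty subsets were checked; A only is lowest.)

Open A only; minimum total cost 65.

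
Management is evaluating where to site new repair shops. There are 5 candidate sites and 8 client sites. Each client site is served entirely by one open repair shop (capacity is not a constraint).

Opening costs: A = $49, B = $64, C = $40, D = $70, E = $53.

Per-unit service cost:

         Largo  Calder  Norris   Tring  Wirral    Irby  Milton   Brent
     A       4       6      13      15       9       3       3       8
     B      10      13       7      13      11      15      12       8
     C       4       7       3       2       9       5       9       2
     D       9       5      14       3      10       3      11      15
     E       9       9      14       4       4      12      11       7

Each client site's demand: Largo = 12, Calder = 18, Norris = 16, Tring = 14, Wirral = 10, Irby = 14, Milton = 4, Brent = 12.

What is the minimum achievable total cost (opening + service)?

Minimum total cost: 489

For any fixed open set, each client site goes to its cheapest open site; total = fixed + service.
{A, C}: Largo→A 4·12=48, Calder→A 6·18=108, Norris→C 3·16=48, Tring→C 2·14=28, Wirral→A 9·10=90, Irby→A 3·14=42, Milton→A 3·4=12, Brent→C 2·12=24. Service 400; fixed 89; total 489.
{A, C, E}: Largo→A 4·12=48, Calder→A 6·18=108, Norris→C 3·16=48, Tring→C 2·14=28, Wirral→E 4·10=40, Irby→A 3·14=42, Milton→A 3·4=12, Brent→C 2·12=24. Service 350; fixed 142; total 492.
{C}: service 470 + fixed 40 = 510
{A, B, C, D, E}: service 332 + fixed 276 = 608
No other subset beats 489.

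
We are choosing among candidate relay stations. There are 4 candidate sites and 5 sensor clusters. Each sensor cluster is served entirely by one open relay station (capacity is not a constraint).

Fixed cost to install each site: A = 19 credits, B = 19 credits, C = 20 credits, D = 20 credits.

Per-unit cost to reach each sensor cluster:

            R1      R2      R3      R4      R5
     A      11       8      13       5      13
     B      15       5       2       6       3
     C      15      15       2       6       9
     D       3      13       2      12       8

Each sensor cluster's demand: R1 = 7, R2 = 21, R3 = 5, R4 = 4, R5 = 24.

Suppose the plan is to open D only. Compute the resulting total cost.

Each sensor cluster is assigned to its cheapest site among the open ones.
{D}: R1→D 3·7=21, R2→D 13·21=273, R3→D 2·5=10, R4→D 12·4=48, R5→D 8·24=192. Service 544; fixed 20; total 564.

Total cost: 564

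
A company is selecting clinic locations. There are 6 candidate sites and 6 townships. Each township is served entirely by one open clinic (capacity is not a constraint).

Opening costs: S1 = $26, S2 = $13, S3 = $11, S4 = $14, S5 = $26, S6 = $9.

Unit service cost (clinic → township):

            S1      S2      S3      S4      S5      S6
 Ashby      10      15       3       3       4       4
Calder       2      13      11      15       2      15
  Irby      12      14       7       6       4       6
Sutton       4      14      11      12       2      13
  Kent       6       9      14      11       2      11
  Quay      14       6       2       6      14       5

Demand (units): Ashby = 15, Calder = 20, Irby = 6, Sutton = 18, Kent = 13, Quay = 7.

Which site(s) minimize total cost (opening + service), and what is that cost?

Open S3 and S5; minimum total cost 222.

For any fixed open set, each township goes to its cheapest open site; total = fixed + service.
{S3, S5}: Ashby→S3 3·15=45, Calder→S5 2·20=40, Irby→S5 4·6=24, Sutton→S5 2·18=36, Kent→S5 2·13=26, Quay→S3 2·7=14. Service 185; fixed 37; total 222.
{S3, S5, S6}: Ashby→S3 3·15=45, Calder→S5 2·20=40, Irby→S5 4·6=24, Sutton→S5 2·18=36, Kent→S5 2·13=26, Quay→S3 2·7=14. Service 185; fixed 46; total 231.
{S2, S3, S5}: Ashby→S3 3·15=45, Calder→S5 2·20=40, Irby→S5 4·6=24, Sutton→S5 2·18=36, Kent→S5 2·13=26, Quay→S3 2·7=14. Service 185; fixed 50; total 235.
{S1, S2, S3, S4, S5, S6}: Ashby→S3 3·15=45, Calder→S1 2·20=40, Irby→S5 4·6=24, Sutton→S5 2·18=36, Kent→S5 2·13=26, Quay→S3 2·7=14. Service 185; fixed 99; total 284.
No other subset beats 222.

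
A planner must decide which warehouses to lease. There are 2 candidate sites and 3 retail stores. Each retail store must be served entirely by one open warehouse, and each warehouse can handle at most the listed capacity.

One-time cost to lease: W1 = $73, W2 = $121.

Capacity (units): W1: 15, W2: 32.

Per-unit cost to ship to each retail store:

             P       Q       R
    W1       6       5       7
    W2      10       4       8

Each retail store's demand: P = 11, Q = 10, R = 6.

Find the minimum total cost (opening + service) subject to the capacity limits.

Minimum total cost: 319

Open {W2}: P→W2 10·11=110, Q→W2 4·10=40, R→W2 8·6=48.
Loads: W2 carries 27/32. Service 198; fixed 121; total 319.
Next best feasible plan costs 348.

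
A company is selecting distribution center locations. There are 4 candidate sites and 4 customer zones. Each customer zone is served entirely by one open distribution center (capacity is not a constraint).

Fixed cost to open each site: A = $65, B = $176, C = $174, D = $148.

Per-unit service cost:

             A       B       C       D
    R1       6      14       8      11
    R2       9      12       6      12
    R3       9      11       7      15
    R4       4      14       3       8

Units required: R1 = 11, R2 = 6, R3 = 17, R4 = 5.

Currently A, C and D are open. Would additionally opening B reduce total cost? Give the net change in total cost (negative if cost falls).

No — net change +176 (cost rises by 176).

Current service cost with {A, C, D}: 236.
Adding B: each customer zone re-picks its cheapest; new service cost 236, saving 0.
Extra fixed cost: 176. Net change = 176 − 0 = 176.
(Totals: 623 → 799.)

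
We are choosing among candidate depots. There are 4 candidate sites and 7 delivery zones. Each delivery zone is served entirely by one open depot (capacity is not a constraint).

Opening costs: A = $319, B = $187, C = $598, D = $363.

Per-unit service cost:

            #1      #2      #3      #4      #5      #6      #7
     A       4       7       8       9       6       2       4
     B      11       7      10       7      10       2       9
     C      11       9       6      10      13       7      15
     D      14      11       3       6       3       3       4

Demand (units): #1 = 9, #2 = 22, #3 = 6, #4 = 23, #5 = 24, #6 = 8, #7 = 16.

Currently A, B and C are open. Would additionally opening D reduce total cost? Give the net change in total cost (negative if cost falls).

No — net change +250 (cost rises by 250).

Current service cost with {A, B, C}: 611.
Adding D: each delivery zone re-picks its cheapest; new service cost 498, saving 113.
Extra fixed cost: 363. Net change = 363 − 113 = 250.
(Totals: 1715 → 1965.)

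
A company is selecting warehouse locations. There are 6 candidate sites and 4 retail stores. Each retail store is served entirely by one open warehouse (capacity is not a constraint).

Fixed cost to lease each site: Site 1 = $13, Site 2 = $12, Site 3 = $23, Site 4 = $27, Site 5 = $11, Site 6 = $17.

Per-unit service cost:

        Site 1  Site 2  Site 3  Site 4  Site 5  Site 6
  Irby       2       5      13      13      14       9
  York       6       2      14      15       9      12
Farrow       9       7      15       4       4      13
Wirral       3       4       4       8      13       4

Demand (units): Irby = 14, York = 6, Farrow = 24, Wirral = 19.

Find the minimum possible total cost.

Minimum total cost: 229

For any fixed open set, each retail store goes to its cheapest open site; total = fixed + service.
{Site 1, Site 2, Site 5}: Irby→Site 1 2·14=28, York→Site 2 2·6=12, Farrow→Site 5 4·24=96, Wirral→Site 1 3·19=57. Service 193; fixed 36; total 229.
{Site 1, Site 5}: service 217 + fixed 24 = 241
{Site 1, Site 2, Site 4}: Irby→Site 1 2·14=28, York→Site 2 2·6=12, Farrow→Site 4 4·24=96, Wirral→Site 1 3·19=57. Service 193; fixed 52; total 245.
{Site 1, Site 2, Site 3, Site 4, Site 5, Site 6}: service 193 + fixed 103 = 296
No other subset beats 229.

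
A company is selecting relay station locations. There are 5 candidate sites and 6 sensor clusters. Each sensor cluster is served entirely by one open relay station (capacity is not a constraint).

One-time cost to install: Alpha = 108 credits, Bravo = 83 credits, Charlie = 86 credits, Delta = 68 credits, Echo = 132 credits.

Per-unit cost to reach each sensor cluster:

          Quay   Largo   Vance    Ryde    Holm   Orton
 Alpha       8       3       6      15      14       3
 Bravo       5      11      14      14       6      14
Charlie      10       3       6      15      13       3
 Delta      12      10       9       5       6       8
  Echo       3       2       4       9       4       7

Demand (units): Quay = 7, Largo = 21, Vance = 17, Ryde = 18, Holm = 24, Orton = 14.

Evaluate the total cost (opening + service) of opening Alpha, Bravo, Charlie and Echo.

Each sensor cluster is assigned to its cheapest site among the open ones.
{Alpha, Bravo, Charlie, Echo}: Quay→Echo 3·7=21, Largo→Echo 2·21=42, Vance→Echo 4·17=68, Ryde→Echo 9·18=162, Holm→Echo 4·24=96, Orton→Alpha 3·14=42. Service 431; fixed 409; total 840.

Total cost: 840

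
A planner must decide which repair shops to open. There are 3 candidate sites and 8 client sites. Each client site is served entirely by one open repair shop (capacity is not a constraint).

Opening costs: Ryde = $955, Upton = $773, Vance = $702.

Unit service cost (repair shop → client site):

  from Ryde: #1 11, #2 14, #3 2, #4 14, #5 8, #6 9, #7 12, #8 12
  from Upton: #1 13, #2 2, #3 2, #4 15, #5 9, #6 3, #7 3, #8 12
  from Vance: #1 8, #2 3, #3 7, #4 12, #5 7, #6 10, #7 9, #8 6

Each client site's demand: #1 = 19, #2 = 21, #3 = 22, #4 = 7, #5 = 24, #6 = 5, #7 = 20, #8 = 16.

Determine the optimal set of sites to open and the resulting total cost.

For any fixed open set, each client site goes to its cheapest open site; total = fixed + service.
{Vance}: #1→Vance 8·19=152, #2→Vance 3·21=63, #3→Vance 7·22=154, #4→Vance 12·7=84, #5→Vance 7·24=168, #6→Vance 10·5=50, #7→Vance 9·20=180, #8→Vance 6·16=96. Service 947; fixed 702; total 1649.
{Upton}: service 921 + fixed 773 = 1694
{Upton, Vance}: #1→Vance 8·19=152, #2→Upton 2·21=42, #3→Upton 2·22=44, #4→Vance 12·7=84, #5→Vance 7·24=168, #6→Upton 3·5=15, #7→Upton 3·20=60, #8→Vance 6·16=96. Service 661; fixed 1475; total 2136.
{Ryde, Upton, Vance}: #1→Vance 8·19=152, #2→Upton 2·21=42, #3→Ryde 2·22=44, #4→Vance 12·7=84, #5→Vance 7·24=168, #6→Upton 3·5=15, #7→Upton 3·20=60, #8→Vance 6·16=96. Service 661; fixed 2430; total 3091.
No other subset beats 1649.

Open Vance only; minimum total cost 1649.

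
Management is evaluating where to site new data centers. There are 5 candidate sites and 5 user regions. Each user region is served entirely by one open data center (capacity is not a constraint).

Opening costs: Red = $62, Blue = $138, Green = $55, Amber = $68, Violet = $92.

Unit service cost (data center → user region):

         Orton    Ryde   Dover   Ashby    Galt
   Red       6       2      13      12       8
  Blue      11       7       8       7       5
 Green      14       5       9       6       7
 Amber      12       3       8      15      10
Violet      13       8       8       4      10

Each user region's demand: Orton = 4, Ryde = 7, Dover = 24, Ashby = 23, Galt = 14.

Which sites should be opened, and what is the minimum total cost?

For any fixed open set, each user region goes to its cheapest open site; total = fixed + service.
{Red, Violet}: Orton→Red 6·4=24, Ryde→Red 2·7=14, Dover→Violet 8·24=192, Ashby→Violet 4·23=92, Galt→Red 8·14=112. Service 434; fixed 154; total 588.
{Green}: service 543 + fixed 55 = 598
{Red, Green}: service 490 + fixed 117 = 607
{Red, Blue, Green, Amber, Violet}: service 392 + fixed 415 = 807
No other subset beats 588.

Open Red and Violet; minimum total cost 588.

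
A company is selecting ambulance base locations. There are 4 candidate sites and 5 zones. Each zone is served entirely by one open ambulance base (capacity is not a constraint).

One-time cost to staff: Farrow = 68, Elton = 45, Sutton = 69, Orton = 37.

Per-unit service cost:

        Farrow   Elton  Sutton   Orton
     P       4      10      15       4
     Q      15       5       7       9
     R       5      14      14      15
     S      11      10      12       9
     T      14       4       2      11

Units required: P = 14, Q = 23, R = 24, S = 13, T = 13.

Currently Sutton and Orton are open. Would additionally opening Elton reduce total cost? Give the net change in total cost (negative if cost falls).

Yes — net change −1 (cost falls by 1).

Current service cost with {Sutton, Orton}: 696.
Adding Elton: each zone re-picks its cheapest; new service cost 650, saving 46.
Extra fixed cost: 45. Net change = 45 − 46 = -1.
(Totals: 802 → 801.)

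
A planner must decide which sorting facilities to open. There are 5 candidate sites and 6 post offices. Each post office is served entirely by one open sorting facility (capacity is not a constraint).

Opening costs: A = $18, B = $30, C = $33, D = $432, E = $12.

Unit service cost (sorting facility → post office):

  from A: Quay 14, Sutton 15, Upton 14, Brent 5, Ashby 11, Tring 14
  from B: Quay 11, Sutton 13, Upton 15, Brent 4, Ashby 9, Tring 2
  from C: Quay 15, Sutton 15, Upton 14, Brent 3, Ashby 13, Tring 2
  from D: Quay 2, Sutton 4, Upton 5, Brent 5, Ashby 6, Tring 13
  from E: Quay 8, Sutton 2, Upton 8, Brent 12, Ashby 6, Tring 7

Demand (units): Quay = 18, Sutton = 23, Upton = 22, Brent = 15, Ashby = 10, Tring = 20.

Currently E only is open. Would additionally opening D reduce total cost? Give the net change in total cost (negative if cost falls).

No — net change +153 (cost rises by 153).

Current service cost with {E}: 746.
Adding D: each post office re-picks its cheapest; new service cost 467, saving 279.
Extra fixed cost: 432. Net change = 432 − 279 = 153.
(Totals: 758 → 911.)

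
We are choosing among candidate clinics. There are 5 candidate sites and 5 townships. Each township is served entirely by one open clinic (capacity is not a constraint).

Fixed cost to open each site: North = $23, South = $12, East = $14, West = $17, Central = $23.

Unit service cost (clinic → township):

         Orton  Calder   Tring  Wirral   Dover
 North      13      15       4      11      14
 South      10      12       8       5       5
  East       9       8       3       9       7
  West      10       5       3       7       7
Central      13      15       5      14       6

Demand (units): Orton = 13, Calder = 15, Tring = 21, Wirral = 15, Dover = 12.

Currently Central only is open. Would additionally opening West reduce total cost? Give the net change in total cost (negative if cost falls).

Yes — net change −319 (cost falls by 319).

Current service cost with {Central}: 781.
Adding West: each township re-picks its cheapest; new service cost 445, saving 336.
Extra fixed cost: 17. Net change = 17 − 336 = -319.
(Totals: 804 → 485.)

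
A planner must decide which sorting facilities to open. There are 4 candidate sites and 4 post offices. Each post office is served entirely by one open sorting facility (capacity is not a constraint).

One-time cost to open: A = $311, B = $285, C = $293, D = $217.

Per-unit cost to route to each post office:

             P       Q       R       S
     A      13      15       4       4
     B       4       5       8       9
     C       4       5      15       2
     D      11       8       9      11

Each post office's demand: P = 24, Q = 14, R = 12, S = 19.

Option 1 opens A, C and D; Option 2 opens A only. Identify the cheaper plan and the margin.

Option 2 is cheaper by 116.

Option 1: {A, C, D}: P→C 4·24=96, Q→C 5·14=70, R→A 4·12=48, S→C 2·19=38. Service 252; fixed 821; total 1073.
Option 2: {A}: P→A 13·24=312, Q→A 15·14=210, R→A 4·12=48, S→A 4·19=76. Service 646; fixed 311; total 957.
Difference: |1073 − 957| = 116.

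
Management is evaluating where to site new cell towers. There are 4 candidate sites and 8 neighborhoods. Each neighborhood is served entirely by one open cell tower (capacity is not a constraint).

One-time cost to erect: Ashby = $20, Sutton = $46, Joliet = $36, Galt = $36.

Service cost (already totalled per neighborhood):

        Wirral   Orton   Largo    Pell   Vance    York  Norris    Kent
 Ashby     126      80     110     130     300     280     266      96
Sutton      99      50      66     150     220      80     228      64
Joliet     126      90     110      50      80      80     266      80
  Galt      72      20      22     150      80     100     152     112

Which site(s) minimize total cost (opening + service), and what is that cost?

For any fixed open set, each neighborhood goes to its cheapest open site; total = fixed + service.
{Joliet, Galt}: Wirral→Galt 72, Orton→Galt 20, Largo→Galt 22, Pell→Joliet 50, Vance→Joliet 80, York→Joliet 80, Norris→Galt 152, Kent→Joliet 80. Service 556; fixed 72; total 628.
{Ashby, Joliet, Galt}: service 556 + fixed 92 = 648
{Sutton, Joliet, Galt}: Wirral→Galt 72, Orton→Galt 20, Largo→Galt 22, Pell→Joliet 50, Vance→Joliet 80, York→Sutton 80, Norris→Galt 152, Kent→Sutton 64. Service 540; fixed 118; total 658.
{Ashby, Sutton, Joliet, Galt}: service 540 + fixed 138 = 678
(All 15 nonempty subsets were checked; Joliet and Galt is lowest.)

Open Joliet and Galt; minimum total cost 628.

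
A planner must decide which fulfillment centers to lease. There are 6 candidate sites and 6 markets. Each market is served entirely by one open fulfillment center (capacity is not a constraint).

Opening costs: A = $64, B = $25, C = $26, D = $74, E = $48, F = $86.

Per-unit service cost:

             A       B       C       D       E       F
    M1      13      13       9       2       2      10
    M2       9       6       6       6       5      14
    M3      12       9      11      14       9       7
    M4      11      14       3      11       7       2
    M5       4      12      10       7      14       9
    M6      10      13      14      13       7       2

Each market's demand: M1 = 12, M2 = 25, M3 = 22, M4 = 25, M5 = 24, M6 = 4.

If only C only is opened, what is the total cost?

Total cost: 897

Each market is assigned to its cheapest site among the open ones.
{C}: M1→C 9·12=108, M2→C 6·25=150, M3→C 11·22=242, M4→C 3·25=75, M5→C 10·24=240, M6→C 14·4=56. Service 871; fixed 26; total 897.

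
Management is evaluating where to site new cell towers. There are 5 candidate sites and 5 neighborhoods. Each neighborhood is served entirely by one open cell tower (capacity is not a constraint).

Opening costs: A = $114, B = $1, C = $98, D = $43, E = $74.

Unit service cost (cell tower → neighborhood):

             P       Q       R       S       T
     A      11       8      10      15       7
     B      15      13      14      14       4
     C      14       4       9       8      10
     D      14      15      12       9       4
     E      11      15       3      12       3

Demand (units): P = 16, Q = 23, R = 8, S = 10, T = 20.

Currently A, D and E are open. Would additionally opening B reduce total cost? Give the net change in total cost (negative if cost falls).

No — net change +1 (cost rises by 1).

Current service cost with {A, D, E}: 534.
Adding B: each neighborhood re-picks its cheapest; new service cost 534, saving 0.
Extra fixed cost: 1. Net change = 1 − 0 = 1.
(Totals: 765 → 766.)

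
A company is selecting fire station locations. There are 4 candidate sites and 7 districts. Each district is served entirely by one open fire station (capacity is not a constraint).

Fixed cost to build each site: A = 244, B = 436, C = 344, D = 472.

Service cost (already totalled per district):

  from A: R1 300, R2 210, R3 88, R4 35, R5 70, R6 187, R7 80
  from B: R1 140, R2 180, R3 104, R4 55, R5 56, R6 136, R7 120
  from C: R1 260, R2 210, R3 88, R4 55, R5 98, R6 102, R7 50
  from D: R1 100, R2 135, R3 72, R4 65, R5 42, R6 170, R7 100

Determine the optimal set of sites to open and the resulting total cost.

Open D only; minimum total cost 1156.

For any fixed open set, each district goes to its cheapest open site; total = fixed + service.
{D}: R1→D 100, R2→D 135, R3→D 72, R4→D 65, R5→D 42, R6→D 170, R7→D 100. Service 684; fixed 472; total 1156.
{C}: R1→C 260, R2→C 210, R3→C 88, R4→C 55, R5→C 98, R6→C 102, R7→C 50. Service 863; fixed 344; total 1207.
{A}: R1→A 300, R2→A 210, R3→A 88, R4→A 35, R5→A 70, R6→A 187, R7→A 80. Service 970; fixed 244; total 1214.
{A, B, C, D}: service 536 + fixed 1496 = 2032
No other subset beats 1156.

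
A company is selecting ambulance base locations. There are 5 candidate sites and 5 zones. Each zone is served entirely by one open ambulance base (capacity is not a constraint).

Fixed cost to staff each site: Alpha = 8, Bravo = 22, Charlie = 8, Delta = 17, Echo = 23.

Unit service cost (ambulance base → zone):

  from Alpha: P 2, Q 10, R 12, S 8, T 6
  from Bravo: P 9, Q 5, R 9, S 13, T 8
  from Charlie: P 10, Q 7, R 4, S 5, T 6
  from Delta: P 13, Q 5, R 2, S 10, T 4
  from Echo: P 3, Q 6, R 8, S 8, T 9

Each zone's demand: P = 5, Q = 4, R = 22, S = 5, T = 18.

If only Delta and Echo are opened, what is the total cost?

Total cost: 231

Each zone is assigned to its cheapest site among the open ones.
{Delta, Echo}: P→Echo 3·5=15, Q→Delta 5·4=20, R→Delta 2·22=44, S→Echo 8·5=40, T→Delta 4·18=72. Service 191; fixed 40; total 231.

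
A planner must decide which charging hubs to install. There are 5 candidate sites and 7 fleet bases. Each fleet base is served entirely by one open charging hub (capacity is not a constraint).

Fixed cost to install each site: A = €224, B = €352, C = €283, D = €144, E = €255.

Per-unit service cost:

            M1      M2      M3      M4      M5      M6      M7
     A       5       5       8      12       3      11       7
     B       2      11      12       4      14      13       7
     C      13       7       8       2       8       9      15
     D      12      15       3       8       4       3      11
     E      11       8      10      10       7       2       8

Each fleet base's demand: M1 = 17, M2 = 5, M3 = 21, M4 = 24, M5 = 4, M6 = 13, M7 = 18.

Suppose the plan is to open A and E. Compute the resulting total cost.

Total cost: 1161

Each fleet base is assigned to its cheapest site among the open ones.
{A, E}: M1→A 5·17=85, M2→A 5·5=25, M3→A 8·21=168, M4→E 10·24=240, M5→A 3·4=12, M6→E 2·13=26, M7→A 7·18=126. Service 682; fixed 479; total 1161.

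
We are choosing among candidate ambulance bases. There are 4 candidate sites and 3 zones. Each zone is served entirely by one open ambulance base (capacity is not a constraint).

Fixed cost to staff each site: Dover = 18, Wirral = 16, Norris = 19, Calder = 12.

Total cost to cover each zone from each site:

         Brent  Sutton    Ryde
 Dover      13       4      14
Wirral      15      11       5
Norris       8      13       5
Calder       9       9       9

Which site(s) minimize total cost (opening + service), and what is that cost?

Open Calder only; minimum total cost 39.

For any fixed open set, each zone goes to its cheapest open site; total = fixed + service.
{Calder}: Brent→Calder 9, Sutton→Calder 9, Ryde→Calder 9. Service 27; fixed 12; total 39.
{Norris}: service 26 + fixed 19 = 45
{Wirral}: Brent→Wirral 15, Sutton→Wirral 11, Ryde→Wirral 5. Service 31; fixed 16; total 47.
{Dover, Wirral, Norris, Calder}: service 17 + fixed 65 = 82
(All 15 nonempty subsets were checked; Calder only is lowest.)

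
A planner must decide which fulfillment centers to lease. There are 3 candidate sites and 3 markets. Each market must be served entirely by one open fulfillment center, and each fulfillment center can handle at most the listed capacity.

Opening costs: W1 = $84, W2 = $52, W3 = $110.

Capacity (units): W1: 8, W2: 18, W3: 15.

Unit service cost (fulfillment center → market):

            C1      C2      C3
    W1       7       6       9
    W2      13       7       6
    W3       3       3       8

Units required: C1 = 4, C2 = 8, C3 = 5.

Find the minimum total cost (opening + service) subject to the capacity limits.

Minimum total cost: 190

Open {W2}: C1→W2 13·4=52, C2→W2 7·8=56, C3→W2 6·5=30.
Loads: W2 carries 17/18. Service 138; fixed 52; total 190.
Next best feasible plan costs 228.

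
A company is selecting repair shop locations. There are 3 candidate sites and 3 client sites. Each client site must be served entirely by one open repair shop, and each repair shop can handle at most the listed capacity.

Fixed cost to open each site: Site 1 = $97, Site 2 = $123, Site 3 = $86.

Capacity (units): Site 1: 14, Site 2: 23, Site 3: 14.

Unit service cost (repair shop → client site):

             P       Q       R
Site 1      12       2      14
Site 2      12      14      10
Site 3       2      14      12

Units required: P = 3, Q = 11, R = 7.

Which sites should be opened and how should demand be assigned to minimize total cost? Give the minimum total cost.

Open {Site 1, Site 3}: P→Site 3 2·3=6, Q→Site 1 2·11=22, R→Site 3 12·7=84.
Loads: Site 1 carries 11/14, Site 3 carries 10/14. Service 112; fixed 183; total 295.
Next best feasible plan costs 325.

Minimum total cost: 295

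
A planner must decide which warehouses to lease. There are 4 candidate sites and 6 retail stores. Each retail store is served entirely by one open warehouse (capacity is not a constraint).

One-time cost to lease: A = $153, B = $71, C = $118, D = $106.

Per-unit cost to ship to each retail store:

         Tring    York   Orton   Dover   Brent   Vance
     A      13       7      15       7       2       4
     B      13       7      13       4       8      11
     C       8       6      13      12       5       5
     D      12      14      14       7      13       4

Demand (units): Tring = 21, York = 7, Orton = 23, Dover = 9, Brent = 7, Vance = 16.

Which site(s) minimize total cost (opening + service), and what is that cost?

For any fixed open set, each retail store goes to its cheapest open site; total = fixed + service.
{B, C}: Tring→C 8·21=168, York→C 6·7=42, Orton→B 13·23=299, Dover→B 4·9=36, Brent→C 5·7=35, Vance→C 5·16=80. Service 660; fixed 189; total 849.
{C}: Tring→C 8·21=168, York→C 6·7=42, Orton→C 13·23=299, Dover→C 12·9=108, Brent→C 5·7=35, Vance→C 5·16=80. Service 732; fixed 118; total 850.
{C, D}: Tring→C 8·21=168, York→C 6·7=42, Orton→C 13·23=299, Dover→D 7·9=63, Brent→C 5·7=35, Vance→D 4·16=64. Service 671; fixed 224; total 895.
{A, B, C, D}: service 623 + fixed 448 = 1071
No other subset beats 849.

Open B and C; minimum total cost 849.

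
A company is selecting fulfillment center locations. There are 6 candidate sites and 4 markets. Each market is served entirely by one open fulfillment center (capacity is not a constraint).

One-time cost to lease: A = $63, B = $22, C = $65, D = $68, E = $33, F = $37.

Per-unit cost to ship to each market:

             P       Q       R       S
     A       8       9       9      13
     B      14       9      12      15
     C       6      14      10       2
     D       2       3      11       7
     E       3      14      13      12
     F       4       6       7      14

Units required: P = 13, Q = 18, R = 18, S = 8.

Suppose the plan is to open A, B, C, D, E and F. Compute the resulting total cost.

Total cost: 510

Each market is assigned to its cheapest site among the open ones.
{A, B, C, D, E, F}: P→D 2·13=26, Q→D 3·18=54, R→F 7·18=126, S→C 2·8=16. Service 222; fixed 288; total 510.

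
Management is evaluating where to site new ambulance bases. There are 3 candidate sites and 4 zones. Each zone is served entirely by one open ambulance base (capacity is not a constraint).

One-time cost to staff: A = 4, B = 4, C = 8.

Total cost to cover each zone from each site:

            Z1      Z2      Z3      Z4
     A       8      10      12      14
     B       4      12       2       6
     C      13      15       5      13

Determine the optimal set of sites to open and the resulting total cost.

Open B only; minimum total cost 28.

For any fixed open set, each zone goes to its cheapest open site; total = fixed + service.
{B}: Z1→B 4, Z2→B 12, Z3→B 2, Z4→B 6. Service 24; fixed 4; total 28.
{A, B}: service 22 + fixed 8 = 30
{B, C}: Z1→B 4, Z2→B 12, Z3→B 2, Z4→B 6. Service 24; fixed 12; total 36.
{A, B, C}: service 22 + fixed 16 = 38
No other subset beats 28.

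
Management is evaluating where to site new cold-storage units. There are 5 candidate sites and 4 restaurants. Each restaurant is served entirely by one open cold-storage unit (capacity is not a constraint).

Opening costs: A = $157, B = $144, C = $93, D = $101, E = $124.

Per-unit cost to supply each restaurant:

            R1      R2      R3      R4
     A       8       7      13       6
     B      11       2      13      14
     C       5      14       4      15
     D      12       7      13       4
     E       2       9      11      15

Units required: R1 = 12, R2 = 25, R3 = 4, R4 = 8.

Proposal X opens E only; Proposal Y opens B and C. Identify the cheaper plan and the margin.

Proposal X: {E}: R1→E 2·12=24, R2→E 9·25=225, R3→E 11·4=44, R4→E 15·8=120. Service 413; fixed 124; total 537.
Proposal Y: {B, C}: R1→C 5·12=60, R2→B 2·25=50, R3→C 4·4=16, R4→B 14·8=112. Service 238; fixed 237; total 475.
Difference: |537 − 475| = 62.

Proposal Y is cheaper by 62.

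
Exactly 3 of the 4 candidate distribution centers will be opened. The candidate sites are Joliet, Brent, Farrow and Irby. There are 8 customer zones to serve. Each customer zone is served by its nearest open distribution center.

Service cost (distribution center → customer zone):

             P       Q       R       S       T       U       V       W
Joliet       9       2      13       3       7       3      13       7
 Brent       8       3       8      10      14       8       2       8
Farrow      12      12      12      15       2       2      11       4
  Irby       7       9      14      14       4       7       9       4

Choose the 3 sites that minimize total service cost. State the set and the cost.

Choose Joliet, Brent and Farrow; total service cost 31.

With exactly 3 open, each customer zone uses its cheapest among the chosen.
{Joliet, Brent, Farrow}: P→Brent 8, Q→Joliet 2, R→Brent 8, S→Joliet 3, T→Farrow 2, U→Farrow 2, V→Brent 2, W→Farrow 4. Service cost 31.
{Joliet, Brent, Irby}: service cost 33
{Brent, Farrow, Irby}: service cost 38
Among all 4 size-3 choices, {Joliet, Brent, Farrow} is lowest.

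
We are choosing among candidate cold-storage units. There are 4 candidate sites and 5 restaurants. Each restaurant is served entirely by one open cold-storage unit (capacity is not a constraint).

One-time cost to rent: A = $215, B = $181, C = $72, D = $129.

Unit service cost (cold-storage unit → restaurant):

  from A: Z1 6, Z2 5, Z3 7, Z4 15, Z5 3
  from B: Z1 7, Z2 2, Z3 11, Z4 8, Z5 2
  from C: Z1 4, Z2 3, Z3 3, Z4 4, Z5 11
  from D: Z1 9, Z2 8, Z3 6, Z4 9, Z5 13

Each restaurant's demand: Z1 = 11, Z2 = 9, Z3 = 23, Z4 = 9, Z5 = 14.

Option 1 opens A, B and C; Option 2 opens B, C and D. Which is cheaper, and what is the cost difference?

Option 2 is cheaper by 86.

Option 1: {A, B, C}: Z1→C 4·11=44, Z2→B 2·9=18, Z3→C 3·23=69, Z4→C 4·9=36, Z5→B 2·14=28. Service 195; fixed 468; total 663.
Option 2: {B, C, D}: Z1→C 4·11=44, Z2→B 2·9=18, Z3→C 3·23=69, Z4→C 4·9=36, Z5→B 2·14=28. Service 195; fixed 382; total 577.
Difference: |663 − 577| = 86.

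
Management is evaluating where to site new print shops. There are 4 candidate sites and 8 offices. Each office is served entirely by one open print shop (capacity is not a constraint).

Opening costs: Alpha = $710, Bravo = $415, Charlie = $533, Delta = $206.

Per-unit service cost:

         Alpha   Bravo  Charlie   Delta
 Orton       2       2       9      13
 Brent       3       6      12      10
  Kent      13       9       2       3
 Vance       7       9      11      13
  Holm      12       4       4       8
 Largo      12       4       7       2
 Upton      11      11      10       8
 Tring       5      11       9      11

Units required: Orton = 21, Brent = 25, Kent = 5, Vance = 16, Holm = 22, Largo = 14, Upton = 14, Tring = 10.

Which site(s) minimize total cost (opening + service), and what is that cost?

For any fixed open set, each office goes to its cheapest open site; total = fixed + service.
{Bravo}: Orton→Bravo 2·21=42, Brent→Bravo 6·25=150, Kent→Bravo 9·5=45, Vance→Bravo 9·16=144, Holm→Bravo 4·22=88, Largo→Bravo 4·14=56, Upton→Bravo 11·14=154, Tring→Bravo 11·10=110. Service 789; fixed 415; total 1204.
{Bravo, Delta}: service 689 + fixed 621 = 1310
{Delta}: service 1172 + fixed 206 = 1378
{Alpha, Bravo, Charlie, Delta}: Orton→Alpha 2·21=42, Brent→Alpha 3·25=75, Kent→Charlie 2·5=10, Vance→Alpha 7·16=112, Holm→Bravo 4·22=88, Largo→Delta 2·14=28, Upton→Delta 8·14=112, Tring→Alpha 5·10=50. Service 517; fixed 1864; total 2381.
(All 15 nonempty subsets were checked; Bravo only is lowest.)

Open Bravo only; minimum total cost 1204.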